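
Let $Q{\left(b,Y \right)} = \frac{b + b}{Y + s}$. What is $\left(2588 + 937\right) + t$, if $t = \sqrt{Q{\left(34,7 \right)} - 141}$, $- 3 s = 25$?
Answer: $3525 + 8 i \sqrt{3} \approx 3525.0 + 13.856 i$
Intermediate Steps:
$s = - \frac{25}{3}$ ($s = \left(- \frac{1}{3}\right) 25 = - \frac{25}{3} \approx -8.3333$)
$Q{\left(b,Y \right)} = \frac{2 b}{- \frac{25}{3} + Y}$ ($Q{\left(b,Y \right)} = \frac{b + b}{Y - \frac{25}{3}} = \frac{2 b}{- \frac{25}{3} + Y}$)
$t = 8 i \sqrt{3}$ ($t = \sqrt{6 \cdot 34 \frac{1}{-25 + 3 \cdot 7} - 141} = \sqrt{6 \cdot 34 \frac{1}{-25 + 21} - 141} = \sqrt{6 \cdot 34 \frac{1}{-4} - 141} = \sqrt{6 \cdot 34 \left(- \frac{1}{4}\right) - 141} = \sqrt{-51 - 141} = \sqrt{-192} = 8 i \sqrt{3} \approx 13.856 i$)
$\left(2588 + 937\right) + t = \left(2588 + 937\right) + 8 i \sqrt{3} = 3525 + 8 i \sqrt{3}$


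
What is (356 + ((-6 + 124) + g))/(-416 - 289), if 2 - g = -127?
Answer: -201/235 ≈ -0.85532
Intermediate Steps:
g = 129 (g = 2 - 1*(-127) = 2 + 127 = 129)
(356 + ((-6 + 124) + g))/(-416 - 289) = (356 + ((-6 + 124) + 129))/(-416 - 289) = (356 + (118 + 129))/(-705) = (356 + 247)*(-1/705) = 603*(-1/705) = -201/235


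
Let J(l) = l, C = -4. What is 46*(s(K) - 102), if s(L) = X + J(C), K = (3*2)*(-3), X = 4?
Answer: -4692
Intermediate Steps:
K = -18 (K = 6*(-3) = -18)
s(L) = 0 (s(L) = 4 - 4 = 0)
46*(s(K) - 102) = 46*(0 - 102) = 46*(-102) = -4692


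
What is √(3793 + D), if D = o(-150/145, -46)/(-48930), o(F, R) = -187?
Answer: √9081000755610/48930 ≈ 61.587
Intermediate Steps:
D = 187/48930 (D = -187/(-48930) = -187*(-1/48930) = 187/48930 ≈ 0.0038218)
√(3793 + D) = √(3793 + 187/48930) = √(185591677/48930) = √9081000755610/48930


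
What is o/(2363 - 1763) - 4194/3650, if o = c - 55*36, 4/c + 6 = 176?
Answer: -8281817/1861500 ≈ -4.4490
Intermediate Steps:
c = 2/85 (c = 4/(-6 + 176) = 4/170 = 4*(1/170) = 2/85 ≈ 0.023529)
o = -168298/85 (o = 2/85 - 55*36 = 2/85 - 1980 = -168298/85 ≈ -1980.0)
o/(2363 - 1763) - 4194/3650 = -168298/(85*(2363 - 1763)) - 4194/3650 = -168298/85/600 - 4194*1/3650 = -168298/85*1/600 - 2097/1825 = -84149/25500 - 2097/1825 = -8281817/1861500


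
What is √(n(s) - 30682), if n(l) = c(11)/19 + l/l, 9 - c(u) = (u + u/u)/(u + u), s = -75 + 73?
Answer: 2*I*√335039331/209 ≈ 175.16*I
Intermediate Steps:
s = -2
c(u) = 9 - (1 + u)/(2*u) (c(u) = 9 - (u + u/u)/(u + u) = 9 - (u + 1)/(2*u) = 9 - (1 + u)*1/(2*u) = 9 - (1 + u)/(2*u))
n(l) = 302/209 (n(l) = ((½)*(-1 + 17*11)/11)/19 + l/l = ((½)*(1/11)*(-1 + 187))*(1/19) + 1 = ((½)*(1/11)*186)*(1/19) + 1 = (93/11)*(1/19) + 1 = 93/209 + 1 = 302/209)
√(n(s) - 30682) = √(302/209 - 30682) = √(-6412236/209) = 2*I*√335039331/209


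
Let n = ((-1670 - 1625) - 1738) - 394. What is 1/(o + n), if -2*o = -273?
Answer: -2/10581 ≈ -0.00018902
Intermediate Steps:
o = 273/2 (o = -1/2*(-273) = 273/2 ≈ 136.50)
n = -5427 (n = (-3295 - 1738) - 394 = -5033 - 394 = -5427)
1/(o + n) = 1/(273/2 - 5427) = 1/(-10581/2) = -2/10581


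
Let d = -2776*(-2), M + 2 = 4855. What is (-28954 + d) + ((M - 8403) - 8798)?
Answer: -35750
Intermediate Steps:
M = 4853 (M = -2 + 4855 = 4853)
d = 5552
(-28954 + d) + ((M - 8403) - 8798) = (-28954 + 5552) + ((4853 - 8403) - 8798) = -23402 + (-3550 - 8798) = -23402 - 12348 = -35750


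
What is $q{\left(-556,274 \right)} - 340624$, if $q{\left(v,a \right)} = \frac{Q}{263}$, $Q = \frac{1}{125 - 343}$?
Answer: $- \frac{19529336417}{57334} \approx -3.4062 \cdot 10^{5}$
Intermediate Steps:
$Q = - \frac{1}{218}$ ($Q = \frac{1}{-218} = - \frac{1}{218} \approx -0.0045872$)
$q{\left(v,a \right)} = - \frac{1}{57334}$ ($q{\left(v,a \right)} = - \frac{1}{218 \cdot 263} = \left(- \frac{1}{218}\right) \frac{1}{263} = - \frac{1}{57334}$)
$q{\left(-556,274 \right)} - 340624 = - \frac{1}{57334} - 340624 = - \frac{19529336417}{57334}$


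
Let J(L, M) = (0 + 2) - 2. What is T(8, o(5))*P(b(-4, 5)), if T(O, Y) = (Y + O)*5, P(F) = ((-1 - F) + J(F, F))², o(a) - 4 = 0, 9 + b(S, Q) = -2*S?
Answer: 0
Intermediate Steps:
b(S, Q) = -9 - 2*S
o(a) = 4 (o(a) = 4 + 0 = 4)
J(L, M) = 0 (J(L, M) = 2 - 2 = 0)
P(F) = (-1 - F)² (P(F) = ((-1 - F) + 0)² = (-1 - F)²)
T(O, Y) = 5*O + 5*Y (T(O, Y) = (O + Y)*5 = 5*O + 5*Y)
T(8, o(5))*P(b(-4, 5)) = (5*8 + 5*4)*(1 + (-9 - 2*(-4)))² = (40 + 20)*(1 + (-9 + 8))² = 60*(1 - 1)² = 60*0² = 60*0 = 0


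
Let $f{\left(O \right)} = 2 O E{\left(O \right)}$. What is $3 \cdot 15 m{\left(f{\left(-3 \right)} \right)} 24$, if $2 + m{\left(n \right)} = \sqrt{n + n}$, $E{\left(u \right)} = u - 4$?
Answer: $-2160 + 2160 \sqrt{21} \approx 7738.4$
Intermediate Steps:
$E{\left(u \right)} = -4 + u$ ($E{\left(u \right)} = u - 4 = -4 + u$)
$f{\left(O \right)} = 2 O \left(-4 + O\right)$
$m{\left(n \right)} = -2 + \sqrt{2} \sqrt{n}$ ($m{\left(n \right)} = -2 + \sqrt{n + n} = -2 + \sqrt{2 n} = -2 + \sqrt{2} \sqrt{n}$)
$3 \cdot 15 m{\left(f{\left(-3 \right)} \right)} 24 = 3 \cdot 15 \left(-2 + \sqrt{2} \sqrt{2 \left(-3\right) \left(-4 - 3\right)}\right) 24 = 45 \left(-2 + \sqrt{2} \sqrt{2 \left(-3\right) \left(-7\right)}\right) 24 = 45 \left(-2 + \sqrt{2} \sqrt{42}\right) 24 = 45 \left(-2 + 2 \sqrt{21}\right) 24 = \left(-90 + 90 \sqrt{21}\right) 24 = -2160 + 2160 \sqrt{21}$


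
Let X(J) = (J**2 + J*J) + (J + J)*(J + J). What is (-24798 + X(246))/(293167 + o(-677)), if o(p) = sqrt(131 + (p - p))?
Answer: 49588904883/42973444879 - 169149*sqrt(131)/42973444879 ≈ 1.1539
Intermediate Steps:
X(J) = 6*J**2 (X(J) = (J**2 + J**2) + (2*J)*(2*J) = 2*J**2 + 4*J**2 = 6*J**2)
o(p) = sqrt(131) (o(p) = sqrt(131 + 0) = sqrt(131))
(-24798 + X(246))/(293167 + o(-677)) = (-24798 + 6*246**2)/(293167 + sqrt(131)) = (-24798 + 6*60516)/(293167 + sqrt(131)) = (-24798 + 363096)/(293167 + sqrt(131)) = 338298/(293167 + sqrt(131))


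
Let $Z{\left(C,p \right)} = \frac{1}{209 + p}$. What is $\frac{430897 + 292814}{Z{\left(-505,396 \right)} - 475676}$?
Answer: $- \frac{145948385}{95927993} \approx -1.5214$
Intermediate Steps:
$\frac{430897 + 292814}{Z{\left(-505,396 \right)} - 475676} = \frac{430897 + 292814}{\frac{1}{209 + 396} - 475676} = \frac{723711}{\frac{1}{605} - 475676} = \frac{723711}{- \frac{287783979}{605}} = 723711 \left(- \frac{605}{287783979}\right) = - \frac{145948385}{95927993}$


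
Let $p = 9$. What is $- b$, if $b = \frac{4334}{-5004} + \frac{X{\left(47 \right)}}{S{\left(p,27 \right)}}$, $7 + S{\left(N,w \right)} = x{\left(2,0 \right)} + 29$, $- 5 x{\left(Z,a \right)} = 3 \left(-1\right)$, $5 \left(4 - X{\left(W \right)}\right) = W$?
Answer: $\frac{312425}{282726} \approx 1.105$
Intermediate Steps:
$X{\left(W \right)} = 4 - \frac{W}{5}$
$x{\left(Z,a \right)} = \frac{3}{5}$ ($x{\left(Z,a \right)} = - \frac{3 \left(-1\right)}{5} = \left(- \frac{1}{5}\right) \left(-3\right) = \frac{3}{5}$)
$S{\left(N,w \right)} = \frac{113}{5}$ ($S{\left(N,w \right)} = -7 + \left(\frac{3}{5} + 29\right) = -7 + \frac{148}{5} = \frac{113}{5}$)
$b = - \frac{312425}{282726}$ ($b = \frac{4334}{-5004} + \frac{4 - \frac{47}{5}}{\frac{113}{5}} = 4334 \left(- \frac{1}{5004}\right) + \left(4 - \frac{47}{5}\right) \frac{5}{113} = - \frac{2167}{2502} - \frac{27}{113} = - \frac{312425}{282726} \approx -1.105$)
$- b = \left(-1\right) \left(- \frac{312425}{282726}\right) = \frac{312425}{282726}$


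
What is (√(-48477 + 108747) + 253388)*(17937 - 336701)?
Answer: -80770972432 - 2231348*√1230 ≈ -8.0849e+10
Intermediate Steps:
(√(-48477 + 108747) + 253388)*(17937 - 336701) = (√60270 + 253388)*(-318764) = (7*√1230 + 253388)*(-318764) = (253388 + 7*√1230)*(-318764) = -80770972432 - 2231348*√1230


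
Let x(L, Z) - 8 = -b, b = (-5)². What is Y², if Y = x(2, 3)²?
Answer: 83521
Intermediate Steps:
b = 25
x(L, Z) = -17 (x(L, Z) = 8 - 1*25 = 8 - 25 = -17)
Y = 289 (Y = (-17)² = 289)
Y² = 289² = 83521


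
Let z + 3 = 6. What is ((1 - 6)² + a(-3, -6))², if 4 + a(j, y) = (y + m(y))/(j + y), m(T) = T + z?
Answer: 484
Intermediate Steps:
z = 3 (z = -3 + 6 = 3)
m(T) = 3 + T (m(T) = T + 3 = 3 + T)
a(j, y) = -4 + (3 + 2*y)/(j + y) (a(j, y) = -4 + (y + (3 + y))/(j + y) = -4 + (3 + 2*y)/(j + y))
((1 - 6)² + a(-3, -6))² = ((1 - 6)² + (3 - 4*(-3) - 2*(-6))/(-3 - 6))² = ((-5)² + (3 + 12 + 12)/(-9))² = (25 - ⅑*27)² = (25 - 3)² = 22² = 484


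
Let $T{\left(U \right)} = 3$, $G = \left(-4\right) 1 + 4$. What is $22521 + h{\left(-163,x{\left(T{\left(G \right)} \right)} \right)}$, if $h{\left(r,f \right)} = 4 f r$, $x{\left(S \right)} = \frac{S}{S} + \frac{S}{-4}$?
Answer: $22358$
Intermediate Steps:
$G = 0$ ($G = -4 + 4 = 0$)
$x{\left(S \right)} = 1 - \frac{S}{4}$ ($x{\left(S \right)} = 1 + S \left(- \frac{1}{4}\right) = 1 - \frac{S}{4}$)
$h{\left(r,f \right)} = 4 f r$
$22521 + h{\left(-163,x{\left(T{\left(G \right)} \right)} \right)} = 22521 + 4 \left(1 - \frac{3}{4}\right) \left(-163\right) = 22521 + 4 \cdot \frac{1}{4} \left(-163\right) = 22521 - 163 = 22358$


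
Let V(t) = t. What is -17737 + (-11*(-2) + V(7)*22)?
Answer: -17561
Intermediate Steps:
-17737 + (-11*(-2) + V(7)*22) = -17737 + (-11*(-2) + 7*22) = -17737 + (22 + 154) = -17737 + 176 = -17561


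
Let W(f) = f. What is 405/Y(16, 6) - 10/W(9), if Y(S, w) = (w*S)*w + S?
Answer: -2275/5328 ≈ -0.42699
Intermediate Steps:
Y(S, w) = S + S*w**2 (Y(S, w) = (S*w)*w + S = S*w**2 + S = S + S*w**2)
405/Y(16, 6) - 10/W(9) = 405/((16*(1 + 6**2))) - 10/9 = 405/((16*(1 + 36))) - 10*1/9 = 405/((16*37)) - 10/9 = 405/592 - 10/9 = -2275/5328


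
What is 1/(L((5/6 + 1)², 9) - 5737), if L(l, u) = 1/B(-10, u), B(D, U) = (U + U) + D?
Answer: -8/45895 ≈ -0.00017431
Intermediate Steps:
B(D, U) = D + 2*U (B(D, U) = 2*U + D = D + 2*U)
L(l, u) = 1/(-10 + 2*u)
1/(L((5/6 + 1)², 9) - 5737) = 1/(1/(2*(-5 + 9)) - 5737) = 1/((½)/4 - 5737) = 1/((½)*(¼) - 5737) = 1/(⅛ - 5737) = 1/(-45895/8) = -8/45895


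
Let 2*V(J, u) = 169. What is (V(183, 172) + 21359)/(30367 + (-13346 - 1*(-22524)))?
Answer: 42887/79090 ≈ 0.54226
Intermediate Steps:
V(J, u) = 169/2 (V(J, u) = (½)*169 = 169/2)
(V(183, 172) + 21359)/(30367 + (-13346 - 1*(-22524))) = (169/2 + 21359)/(30367 + (-13346 - 1*(-22524))) = 42887/(2*(30367 + (-13346 + 22524))) = 42887/(2*(30367 + 9178)) = (42887/2)/39545 = (42887/2)*(1/39545) = 42887/79090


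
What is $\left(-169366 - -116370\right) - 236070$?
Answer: $-289066$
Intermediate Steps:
$\left(-169366 - -116370\right) - 236070 = \left(-169366 + 116370\right) - 236070 = -52996 - 236070 = -289066$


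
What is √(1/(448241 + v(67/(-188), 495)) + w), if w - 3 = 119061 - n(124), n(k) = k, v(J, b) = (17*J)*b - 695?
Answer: 116*√61739498087637249/83574843 ≈ 344.88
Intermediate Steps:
v(J, b) = -695 + 17*J*b (v(J, b) = 17*J*b - 695 = -695 + 17*J*b)
w = 118940 (w = 3 + (119061 - 1*124) = 3 + (119061 - 124) = 3 + 118937 = 118940)
√(1/(448241 + v(67/(-188), 495)) + w) = √(1/(448241 + (-695 + 17*(67/(-188))*495)) + 118940) = √(1/(448241 + (-695 + 17*(67*(-1/188))*495)) + 118940) = √(1/(448241 + (-695 + 17*(-67/188)*495)) + 118940) = √(1/(448241 + (-695 - 563805/188)) + 118940) = √(1/(448241 - 694465/188) + 118940) = √(1/(83574843/188) + 118940) = √(188/83574843 + 118940) = √(9940391826608/83574843) = 116*√61739498087637249/83574843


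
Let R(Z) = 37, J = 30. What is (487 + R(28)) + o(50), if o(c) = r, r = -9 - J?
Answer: 485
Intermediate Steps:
r = -39 (r = -9 - 1*30 = -9 - 30 = -39)
o(c) = -39
(487 + R(28)) + o(50) = (487 + 37) - 39 = 524 - 39 = 485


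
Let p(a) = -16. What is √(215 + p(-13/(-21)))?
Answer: √199 ≈ 14.107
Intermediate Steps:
√(215 + p(-13/(-21))) = √(215 - 16) = √199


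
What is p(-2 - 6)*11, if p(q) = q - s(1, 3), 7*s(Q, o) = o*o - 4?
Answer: -671/7 ≈ -95.857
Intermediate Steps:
s(Q, o) = -4/7 + o²/7 (s(Q, o) = (o*o - 4)/7 = (o² - 4)/7 = (-4 + o²)/7 = -4/7 + o²/7)
p(q) = -5/7 + q (p(q) = q - (-4/7 + (⅐)*3²) = q - (-4/7 + (⅐)*9) = q - (-4/7 + 9/7) = q - 1*5/7 = q - 5/7 = -5/7 + q)
p(-2 - 6)*11 = (-5/7 + (-2 - 6))*11 = (-5/7 - 8)*11 = -61/7*11 = -671/7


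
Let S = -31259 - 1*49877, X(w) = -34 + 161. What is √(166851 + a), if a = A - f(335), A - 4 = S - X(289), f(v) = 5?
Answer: √85587 ≈ 292.55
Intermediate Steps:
X(w) = 127
S = -81136 (S = -31259 - 49877 = -81136)
A = -81259 (A = 4 + (-81136 - 1*127) = 4 + (-81136 - 127) = 4 - 81263 = -81259)
a = -81264 (a = -81259 - 1*5 = -81259 - 5 = -81264)
√(166851 + a) = √(166851 - 81264) = √85587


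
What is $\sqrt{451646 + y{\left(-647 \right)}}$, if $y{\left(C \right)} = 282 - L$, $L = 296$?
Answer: $388 \sqrt{3} \approx 672.04$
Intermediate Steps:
$y{\left(C \right)} = -14$ ($y{\left(C \right)} = 282 - 296 = -14$)
$\sqrt{451646 + y{\left(-647 \right)}} = \sqrt{451646 - 14} = \sqrt{451632} = 388 \sqrt{3}$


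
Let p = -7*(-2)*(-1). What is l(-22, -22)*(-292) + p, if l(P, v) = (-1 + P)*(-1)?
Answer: -6730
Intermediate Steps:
l(P, v) = 1 - P
p = -14 (p = 14*(-1) = -14)
l(-22, -22)*(-292) + p = (1 - 1*(-22))*(-292) - 14 = (1 + 22)*(-292) - 14 = 23*(-292) - 14 = -6716 - 14 = -6730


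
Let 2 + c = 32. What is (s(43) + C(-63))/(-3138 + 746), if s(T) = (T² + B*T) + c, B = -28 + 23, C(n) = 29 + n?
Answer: -815/1196 ≈ -0.68144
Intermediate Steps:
B = -5
c = 30 (c = -2 + 32 = 30)
s(T) = 30 + T² - 5*T (s(T) = (T² - 5*T) + 30 = 30 + T² - 5*T)
(s(43) + C(-63))/(-3138 + 746) = ((30 + 43² - 5*43) + (29 - 63))/(-3138 + 746) = ((30 + 1849 - 215) - 34)/(-2392) = (1664 - 34)*(-1/2392) = 1630*(-1/2392) = -815/1196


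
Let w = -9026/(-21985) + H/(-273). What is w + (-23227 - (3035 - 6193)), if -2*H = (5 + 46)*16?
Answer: -40146932489/2000635 ≈ -20067.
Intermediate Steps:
H = -408 (H = -(5 + 46)*16/2 = -51*16/2 = -1/2*816 = -408)
w = 3811326/2000635 (w = -9026/(-21985) - 408/(-273) = -9026*(-1/21985) - 408*(-1/273) = 9026/21985 + 136/91 = 3811326/2000635 ≈ 1.9051)
w + (-23227 - (3035 - 6193)) = 3811326/2000635 + (-23227 - (3035 - 6193)) = 3811326/2000635 + (-23227 - 1*(-3158)) = 3811326/2000635 + (-23227 + 3158) = 3811326/2000635 - 20069 = -40146932489/2000635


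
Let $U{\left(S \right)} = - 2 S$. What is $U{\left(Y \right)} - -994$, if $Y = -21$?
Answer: $1036$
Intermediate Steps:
$U{\left(Y \right)} - -994 = \left(-2\right) \left(-21\right) - -994 = 42 + 994 = 1036$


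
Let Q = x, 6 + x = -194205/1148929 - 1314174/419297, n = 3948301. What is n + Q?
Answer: 1902059845250789804/481742482913 ≈ 3.9483e+6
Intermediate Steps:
x = -4481777091009/481742482913 (x = -6 + (-194205/1148929 - 1314174/419297) = -6 - 1591322193531/481742482913 = -4481777091009/481742482913 ≈ -9.3033)
Q = -4481777091009/481742482913 ≈ -9.3033
n + Q = 3948301 - 4481777091009/481742482913 = 1902059845250789804/481742482913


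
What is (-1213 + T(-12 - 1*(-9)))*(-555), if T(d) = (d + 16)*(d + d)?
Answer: 716505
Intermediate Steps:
T(d) = 2*d*(16 + d) (T(d) = (16 + d)*(2*d) = 2*d*(16 + d))
(-1213 + T(-12 - 1*(-9)))*(-555) = (-1213 + 2*(-12 - 1*(-9))*(16 + (-12 - 1*(-9))))*(-555) = (-1213 + 2*(-12 + 9)*(16 + (-12 + 9)))*(-555) = (-1213 + 2*(-3)*(16 - 3))*(-555) = (-1213 + 2*(-3)*13)*(-555) = (-1213 - 78)*(-555) = -1291*(-555) = 716505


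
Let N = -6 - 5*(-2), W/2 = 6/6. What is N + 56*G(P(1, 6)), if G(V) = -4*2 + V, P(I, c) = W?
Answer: -332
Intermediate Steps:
W = 2 (W = 2*(6/6) = 2*(6*(1/6)) = 2*1 = 2)
N = 4 (N = -6 + 10 = 4)
P(I, c) = 2
G(V) = -8 + V
N + 56*G(P(1, 6)) = 4 + 56*(-8 + 2) = 4 + 56*(-6) = 4 - 336 = -332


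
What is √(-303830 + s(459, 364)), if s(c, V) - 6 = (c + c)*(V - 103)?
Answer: I*√64226 ≈ 253.43*I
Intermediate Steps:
s(c, V) = 6 + 2*c*(-103 + V) (s(c, V) = 6 + (c + c)*(V - 103) = 6 + (2*c)*(-103 + V) = 6 + 2*c*(-103 + V))
√(-303830 + s(459, 364)) = √(-303830 + (6 - 206*459 + 2*364*459)) = √(-303830 + (6 - 94554 + 334152)) = √(-303830 + 239604) = √(-64226) = I*√64226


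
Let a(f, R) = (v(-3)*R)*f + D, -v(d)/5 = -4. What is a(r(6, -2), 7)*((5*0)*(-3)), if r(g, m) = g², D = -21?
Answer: 0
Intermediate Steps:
v(d) = 20 (v(d) = -5*(-4) = 20)
a(f, R) = -21 + 20*R*f (a(f, R) = (20*R)*f - 21 = 20*R*f - 21 = -21 + 20*R*f)
a(r(6, -2), 7)*((5*0)*(-3)) = (-21 + 20*7*6²)*((5*0)*(-3)) = (-21 + 20*7*36)*(0*(-3)) = (-21 + 5040)*0 = 5019*0 = 0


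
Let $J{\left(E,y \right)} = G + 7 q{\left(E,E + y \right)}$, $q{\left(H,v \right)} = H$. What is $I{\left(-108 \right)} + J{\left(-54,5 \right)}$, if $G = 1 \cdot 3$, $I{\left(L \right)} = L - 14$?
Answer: $-497$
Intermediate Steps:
$I{\left(L \right)} = -14 + L$
$G = 3$
$J{\left(E,y \right)} = 3 + 7 E$
$I{\left(-108 \right)} + J{\left(-54,5 \right)} = \left(-14 - 108\right) + \left(3 + 7 \left(-54\right)\right) = -122 + \left(3 - 378\right) = -122 - 375 = -497$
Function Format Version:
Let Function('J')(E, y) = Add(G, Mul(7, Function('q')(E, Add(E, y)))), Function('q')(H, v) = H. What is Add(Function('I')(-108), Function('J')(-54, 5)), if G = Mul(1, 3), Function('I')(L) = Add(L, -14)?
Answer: -497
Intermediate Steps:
Function('I')(L) = Add(-14, L)
G = 3
Function('J')(E, y) = Add(3, Mul(7, E))
Add(Function('I')(-108), Function('J')(-54, 5)) = Add(Add(-14, -108), Add(3, Mul(7, -54))) = Add(-122, Add(3, -378)) = Add(-122, -375) = -497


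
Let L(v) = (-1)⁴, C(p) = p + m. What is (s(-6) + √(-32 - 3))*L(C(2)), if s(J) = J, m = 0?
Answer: -6 + I*√35 ≈ -6.0 + 5.9161*I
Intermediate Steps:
C(p) = p (C(p) = p + 0 = p)
L(v) = 1
(s(-6) + √(-32 - 3))*L(C(2)) = (-6 + √(-32 - 3))*1 = (-6 + √(-35))*1 = (-6 + I*√35)*1 = -6 + I*√35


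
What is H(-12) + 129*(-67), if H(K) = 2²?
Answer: -8639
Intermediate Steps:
H(K) = 4
H(-12) + 129*(-67) = 4 + 129*(-67) = 4 - 8643 = -8639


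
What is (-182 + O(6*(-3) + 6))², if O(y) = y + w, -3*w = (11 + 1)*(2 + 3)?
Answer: 45796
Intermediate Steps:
w = -20 (w = -(11 + 1)*(2 + 3)/3 = -4*5 = -⅓*60 = -20)
O(y) = -20 + y (O(y) = y - 20 = -20 + y)
(-182 + O(6*(-3) + 6))² = (-182 + (-20 + (6*(-3) + 6)))² = (-182 + (-20 + (-18 + 6)))² = (-182 + (-20 - 12))² = (-182 - 32)² = (-214)² = 45796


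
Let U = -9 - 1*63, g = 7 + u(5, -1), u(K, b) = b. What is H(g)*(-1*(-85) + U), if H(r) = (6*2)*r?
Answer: 936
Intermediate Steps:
g = 6 (g = 7 - 1 = 6)
U = -72 (U = -9 - 63 = -72)
H(r) = 12*r
H(g)*(-1*(-85) + U) = (12*6)*(-1*(-85) - 72) = 72*(85 - 72) = 72*13 = 936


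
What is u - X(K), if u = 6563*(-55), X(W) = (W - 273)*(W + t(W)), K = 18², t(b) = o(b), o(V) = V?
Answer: -394013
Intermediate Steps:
t(b) = b
K = 324
X(W) = 2*W*(-273 + W) (X(W) = (W - 273)*(W + W) = (-273 + W)*(2*W) = 2*W*(-273 + W))
u = -360965
u - X(K) = -360965 - 2*324*(-273 + 324) = -360965 - 2*324*51 = -360965 - 1*33048 = -360965 - 33048 = -394013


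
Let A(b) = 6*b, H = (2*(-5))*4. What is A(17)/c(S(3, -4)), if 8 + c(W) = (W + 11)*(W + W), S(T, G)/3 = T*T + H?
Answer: 51/7622 ≈ 0.0066912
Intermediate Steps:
H = -40 (H = -10*4 = -40)
S(T, G) = -120 + 3*T² (S(T, G) = 3*(T*T - 40) = 3*(T² - 40) = 3*(-40 + T²) = -120 + 3*T²)
c(W) = -8 + 2*W*(11 + W) (c(W) = -8 + (W + 11)*(W + W) = -8 + (11 + W)*(2*W) = -8 + 2*W*(11 + W))
A(17)/c(S(3, -4)) = (6*17)/(-8 + 2*(-120 + 3*3²)² + 22*(-120 + 3*3²)) = 102/(-8 + 2*(-120 + 3*9)² + 22*(-120 + 3*9)) = 102/(-8 + 2*(-120 + 27)² + 22*(-120 + 27)) = 102/(-8 + 2*(-93)² + 22*(-93)) = 102/(-8 + 2*8649 - 2046) = 102/(-8 + 17298 - 2046) = 102/15244 = 102*(1/15244) = 51/7622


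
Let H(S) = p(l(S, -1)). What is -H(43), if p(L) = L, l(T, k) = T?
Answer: -43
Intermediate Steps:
H(S) = S
-H(43) = -1*43 = -43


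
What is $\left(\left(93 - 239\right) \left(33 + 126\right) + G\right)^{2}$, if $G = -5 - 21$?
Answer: $540097600$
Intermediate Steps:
$G = -26$ ($G = -5 - 21 = -26$)
$\left(\left(93 - 239\right) \left(33 + 126\right) + G\right)^{2} = \left(\left(93 - 239\right) \left(33 + 126\right) - 26\right)^{2} = \left(\left(-146\right) 159 - 26\right)^{2} = \left(-23214 - 26\right)^{2} = \left(-23240\right)^{2} = 540097600$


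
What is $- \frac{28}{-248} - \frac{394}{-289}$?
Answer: $\frac{26451}{17918} \approx 1.4762$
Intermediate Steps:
$- \frac{28}{-248} - \frac{394}{-289} = \left(-28\right) \left(- \frac{1}{248}\right) - - \frac{394}{289} = \frac{7}{62} + \frac{394}{289} = \frac{26451}{17918}$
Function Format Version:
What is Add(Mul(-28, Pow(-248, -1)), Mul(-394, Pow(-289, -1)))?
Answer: Rational(26451, 17918) ≈ 1.4762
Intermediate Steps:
Add(Mul(-28, Pow(-248, -1)), Mul(-394, Pow(-289, -1))) = Add(Mul(-28, Rational(-1, 248)), Mul(-394, Rational(-1, 289))) = Add(Rational(7, 62), Rational(394, 289)) = Rational(26451, 17918)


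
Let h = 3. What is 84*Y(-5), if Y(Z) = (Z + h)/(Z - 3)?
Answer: 21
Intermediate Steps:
Y(Z) = (3 + Z)/(-3 + Z) (Y(Z) = (Z + 3)/(Z - 3) = (3 + Z)/(-3 + Z))
84*Y(-5) = 84*((3 - 5)/(-3 - 5)) = 84*(-2/(-8)) = 84*(-⅛*(-2)) = 84*(¼) = 21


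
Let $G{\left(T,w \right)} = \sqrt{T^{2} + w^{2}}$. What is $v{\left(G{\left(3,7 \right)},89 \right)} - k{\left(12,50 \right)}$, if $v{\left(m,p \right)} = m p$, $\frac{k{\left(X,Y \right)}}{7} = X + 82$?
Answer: $-658 + 89 \sqrt{58} \approx 19.804$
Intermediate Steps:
$k{\left(X,Y \right)} = 574 + 7 X$ ($k{\left(X,Y \right)} = 7 \left(X + 82\right) = 7 \left(82 + X\right) = 574 + 7 X$)
$v{\left(G{\left(3,7 \right)},89 \right)} - k{\left(12,50 \right)} = \sqrt{3^{2} + 7^{2}} \cdot 89 - \left(574 + 7 \cdot 12\right) = \sqrt{9 + 49} \cdot 89 - \left(574 + 84\right) = \sqrt{58} \cdot 89 - 658 = 89 \sqrt{58} - 658 = -658 + 89 \sqrt{58}$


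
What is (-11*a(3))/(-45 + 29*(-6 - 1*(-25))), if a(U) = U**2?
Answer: -9/46 ≈ -0.19565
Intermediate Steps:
(-11*a(3))/(-45 + 29*(-6 - 1*(-25))) = (-11*3**2)/(-45 + 29*(-6 - 1*(-25))) = (-11*9)/(-45 + 29*(-6 + 25)) = -99/(-45 + 29*19) = -99/(-45 + 551) = -99/506 = -99*1/506 = -9/46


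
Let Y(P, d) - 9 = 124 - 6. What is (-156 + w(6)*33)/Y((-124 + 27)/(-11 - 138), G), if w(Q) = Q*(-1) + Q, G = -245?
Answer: -156/127 ≈ -1.2283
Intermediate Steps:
w(Q) = 0 (w(Q) = -Q + Q = 0)
Y(P, d) = 127 (Y(P, d) = 9 + (124 - 6) = 9 + 118 = 127)
(-156 + w(6)*33)/Y((-124 + 27)/(-11 - 138), G) = (-156 + 0*33)/127 = (-156 + 0)*(1/127) = -156*1/127 = -156/127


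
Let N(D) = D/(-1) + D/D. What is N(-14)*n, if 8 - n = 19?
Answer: -165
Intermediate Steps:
n = -11 (n = 8 - 1*19 = 8 - 19 = -11)
N(D) = 1 - D (N(D) = D*(-1) + 1 = -D + 1 = 1 - D)
N(-14)*n = (1 - 1*(-14))*(-11) = (1 + 14)*(-11) = 15*(-11) = -165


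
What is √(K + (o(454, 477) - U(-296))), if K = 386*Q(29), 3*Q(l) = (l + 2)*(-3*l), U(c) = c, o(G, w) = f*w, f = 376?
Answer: I*√167366 ≈ 409.1*I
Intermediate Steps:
o(G, w) = 376*w
Q(l) = -l*(2 + l) (Q(l) = ((l + 2)*(-3*l))/3 = ((2 + l)*(-3*l))/3 = (-3*l*(2 + l))/3 = -l*(2 + l))
K = -347014 (K = 386*(-1*29*(2 + 29)) = 386*(-1*29*31) = 386*(-899) = -347014)
√(K + (o(454, 477) - U(-296))) = √(-347014 + (376*477 - 1*(-296))) = √(-347014 + (179352 + 296)) = √(-347014 + 179648) = √(-167366) = I*√167366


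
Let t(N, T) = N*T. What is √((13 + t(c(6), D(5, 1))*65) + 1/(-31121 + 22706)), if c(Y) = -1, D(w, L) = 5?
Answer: I*√2454824735/2805 ≈ 17.664*I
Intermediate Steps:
√((13 + t(c(6), D(5, 1))*65) + 1/(-31121 + 22706)) = √((13 - 1*5*65) + 1/(-31121 + 22706)) = √((13 - 5*65) + 1/(-8415)) = √((13 - 325) - 1/8415) = √(-312 - 1/8415) = √(-2625481/8415) = I*√2454824735/2805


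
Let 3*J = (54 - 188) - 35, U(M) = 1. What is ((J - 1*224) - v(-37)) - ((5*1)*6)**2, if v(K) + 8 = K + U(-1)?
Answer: -3409/3 ≈ -1136.3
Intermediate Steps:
J = -169/3 (J = ((54 - 188) - 35)/3 = (-134 - 35)/3 = (1/3)*(-169) = -169/3 ≈ -56.333)
v(K) = -7 + K (v(K) = -8 + (K + 1) = -8 + (1 + K) = -7 + K)
((J - 1*224) - v(-37)) - ((5*1)*6)**2 = ((-169/3 - 1*224) - (-7 - 37)) - ((5*1)*6)**2 = ((-169/3 - 224) - 1*(-44)) - (5*6)**2 = (-841/3 + 44) - 1*30**2 = -709/3 - 1*900 = -709/3 - 900 = -3409/3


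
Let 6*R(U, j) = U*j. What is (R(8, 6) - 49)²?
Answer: 1681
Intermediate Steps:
R(U, j) = U*j/6 (R(U, j) = (U*j)/6 = U*j/6)
(R(8, 6) - 49)² = ((⅙)*8*6 - 49)² = (8 - 49)² = (-41)² = 1681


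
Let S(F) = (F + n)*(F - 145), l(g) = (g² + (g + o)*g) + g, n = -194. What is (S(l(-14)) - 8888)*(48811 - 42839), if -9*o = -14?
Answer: 12275637104/81 ≈ 1.5155e+8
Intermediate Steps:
o = 14/9 (o = -⅑*(-14) = 14/9 ≈ 1.5556)
l(g) = g + g² + g*(14/9 + g) (l(g) = (g² + (g + 14/9)*g) + g = (g² + (14/9 + g)*g) + g = (g² + g*(14/9 + g)) + g = g + g² + g*(14/9 + g))
S(F) = (-194 + F)*(-145 + F) (S(F) = (F - 194)*(F - 145) = (-194 + F)*(-145 + F))
(S(l(-14)) - 8888)*(48811 - 42839) = ((28130 + ((⅑)*(-14)*(23 + 18*(-14)))² - 113*(-14)*(23 + 18*(-14))/3) - 8888)*(48811 - 42839) = ((28130 + ((⅑)*(-14)*(23 - 252))² - 113*(-14)*(23 - 252)/3) - 8888)*5972 = ((28130 + ((⅑)*(-14)*(-229))² - 113*(-14)*(-229)/3) - 8888)*5972 = ((28130 + (3206/9)² - 339*3206/9) - 8888)*5972 = ((28130 + 10278436/81 - 362278/3) - 8888)*5972 = (2775460/81 - 8888)*5972 = (2055532/81)*5972 = 12275637104/81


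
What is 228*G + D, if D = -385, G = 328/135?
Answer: 7603/45 ≈ 168.96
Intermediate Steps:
G = 328/135 (G = 328*(1/135) = 328/135 ≈ 2.4296)
228*G + D = 228*(328/135) - 385 = 24928/45 - 385 = 7603/45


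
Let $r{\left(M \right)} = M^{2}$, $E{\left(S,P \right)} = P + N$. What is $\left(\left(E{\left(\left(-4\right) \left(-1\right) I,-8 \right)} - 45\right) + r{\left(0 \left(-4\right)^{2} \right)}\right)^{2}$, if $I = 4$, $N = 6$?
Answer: $2209$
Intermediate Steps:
$E{\left(S,P \right)} = 6 + P$ ($E{\left(S,P \right)} = P + 6 = 6 + P$)
$\left(\left(E{\left(\left(-4\right) \left(-1\right) I,-8 \right)} - 45\right) + r{\left(0 \left(-4\right)^{2} \right)}\right)^{2} = \left(\left(\left(6 - 8\right) - 45\right) + \left(0 \left(-4\right)^{2}\right)^{2}\right)^{2} = \left(\left(-2 - 45\right) + \left(0 \cdot 16\right)^{2}\right)^{2} = \left(-47 + 0^{2}\right)^{2} = \left(-47 + 0\right)^{2} = \left(-47\right)^{2} = 2209$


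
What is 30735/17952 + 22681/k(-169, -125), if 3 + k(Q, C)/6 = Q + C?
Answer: -5339387/484704 ≈ -11.016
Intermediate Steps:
k(Q, C) = -18 + 6*C + 6*Q (k(Q, C) = -18 + 6*(Q + C) = -18 + 6*(C + Q) = -18 + (6*C + 6*Q) = -18 + 6*C + 6*Q)
30735/17952 + 22681/k(-169, -125) = 30735/17952 + 22681/(-18 + 6*(-125) + 6*(-169)) = 30735*(1/17952) + 22681/(-18 - 750 - 1014) = 10245/5984 + 22681/(-1782) = 10245/5984 + 22681*(-1/1782) = 10245/5984 - 22681/1782 = -5339387/484704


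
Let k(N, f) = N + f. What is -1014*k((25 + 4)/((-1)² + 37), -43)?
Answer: 813735/19 ≈ 42828.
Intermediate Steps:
-1014*k((25 + 4)/((-1)² + 37), -43) = -1014*((25 + 4)/((-1)² + 37) - 43) = -1014*(29/(1 + 37) - 43) = -1014*(29/38 - 43) = -1014*(-1605/38) = 813735/19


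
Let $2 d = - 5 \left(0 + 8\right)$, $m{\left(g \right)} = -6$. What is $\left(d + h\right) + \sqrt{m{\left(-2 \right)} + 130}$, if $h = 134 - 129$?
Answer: $-15 + 2 \sqrt{31} \approx -3.8645$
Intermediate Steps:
$h = 5$ ($h = 134 - 129 = 5$)
$d = -20$ ($d = \frac{\left(-5\right) \left(0 + 8\right)}{2} = \frac{\left(-5\right) 8}{2} = \frac{1}{2} \left(-40\right) = -20$)
$\left(d + h\right) + \sqrt{m{\left(-2 \right)} + 130} = \left(-20 + 5\right) + \sqrt{-6 + 130} = -15 + \sqrt{124} = -15 + 2 \sqrt{31}$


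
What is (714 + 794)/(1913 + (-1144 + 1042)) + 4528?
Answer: 8201716/1811 ≈ 4528.8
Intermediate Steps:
(714 + 794)/(1913 + (-1144 + 1042)) + 4528 = 1508/(1913 - 102) + 4528 = 1508/1811 + 4528 = 8201716/1811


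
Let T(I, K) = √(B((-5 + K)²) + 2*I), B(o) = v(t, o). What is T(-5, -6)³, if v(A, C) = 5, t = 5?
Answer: -5*I*√5 ≈ -11.18*I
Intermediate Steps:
B(o) = 5
T(I, K) = √(5 + 2*I)
T(-5, -6)³ = (√(5 + 2*(-5)))³ = (√(5 - 10))³ = (√(-5))³ = (I*√5)³ = -5*I*√5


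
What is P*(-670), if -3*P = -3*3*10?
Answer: -20100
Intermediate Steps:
P = 30 (P = -(-3*3)*10/3 = -(-3)*10 = -⅓*(-90) = 30)
P*(-670) = 30*(-670) = -20100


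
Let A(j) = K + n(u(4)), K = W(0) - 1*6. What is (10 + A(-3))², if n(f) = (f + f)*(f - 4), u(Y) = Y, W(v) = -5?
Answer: 1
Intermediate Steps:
K = -11 (K = -5 - 1*6 = -5 - 6 = -11)
n(f) = 2*f*(-4 + f) (n(f) = (2*f)*(-4 + f) = 2*f*(-4 + f))
A(j) = -11 (A(j) = -11 + 2*4*(-4 + 4) = -11 + 2*4*0 = -11 + 0 = -11)
(10 + A(-3))² = (10 - 11)² = (-1)² = 1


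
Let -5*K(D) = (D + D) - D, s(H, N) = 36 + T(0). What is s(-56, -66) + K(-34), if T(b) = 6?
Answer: 244/5 ≈ 48.800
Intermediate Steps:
s(H, N) = 42 (s(H, N) = 36 + 6 = 42)
K(D) = -D/5 (K(D) = -((D + D) - D)/5 = -(2*D - D)/5 = -D/5)
s(-56, -66) + K(-34) = 42 - ⅕*(-34) = 42 + 34/5 = 244/5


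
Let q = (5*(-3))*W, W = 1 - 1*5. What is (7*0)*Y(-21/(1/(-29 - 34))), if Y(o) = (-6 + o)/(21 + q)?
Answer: 0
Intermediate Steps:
W = -4 (W = 1 - 5 = -4)
q = 60 (q = (5*(-3))*(-4) = -15*(-4) = 60)
Y(o) = -2/27 + o/81 (Y(o) = (-6 + o)/(21 + 60) = (-6 + o)/81 = (-6 + o)*(1/81) = -2/27 + o/81)
(7*0)*Y(-21/(1/(-29 - 34))) = (7*0)*(-2/27 + (-21/(1/(-29 - 34)))/81) = 0*(-2/27 + (-21/(1/(-63)))/81) = 0*(-2/27 + (-21/(-1/63))/81) = 0*(-2/27 + (-21*(-63))/81) = 0*(-2/27 + (1/81)*1323) = 0*(-2/27 + 49/3) = 0*(439/27) = 0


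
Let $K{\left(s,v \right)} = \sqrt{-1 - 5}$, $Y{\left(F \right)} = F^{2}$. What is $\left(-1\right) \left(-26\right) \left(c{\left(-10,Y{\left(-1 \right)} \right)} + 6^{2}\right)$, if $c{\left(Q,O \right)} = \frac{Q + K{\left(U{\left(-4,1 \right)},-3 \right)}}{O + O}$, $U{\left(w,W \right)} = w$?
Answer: $806 + 13 i \sqrt{6} \approx 806.0 + 31.843 i$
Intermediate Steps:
$K{\left(s,v \right)} = i \sqrt{6}$ ($K{\left(s,v \right)} = \sqrt{-6} = i \sqrt{6}$)
$c{\left(Q,O \right)} = \frac{Q + i \sqrt{6}}{2 O}$ ($c{\left(Q,O \right)} = \frac{Q + i \sqrt{6}}{O + O} = \frac{Q + i \sqrt{6}}{2 O}$)
$\left(-1\right) \left(-26\right) \left(c{\left(-10,Y{\left(-1 \right)} \right)} + 6^{2}\right) = \left(-1\right) \left(-26\right) \left(\frac{-10 + i \sqrt{6}}{2 \left(-1\right)^{2}} + 6^{2}\right) = 26 \left(\frac{-10 + i \sqrt{6}}{2 \cdot 1} + 36\right) = 26 \left(\frac{1}{2} \cdot 1 \left(-10 + i \sqrt{6}\right) + 36\right) = 26 \left(\left(-5 + \frac{i \sqrt{6}}{2}\right) + 36\right) = 26 \left(31 + \frac{i \sqrt{6}}{2}\right) = 806 + 13 i \sqrt{6}$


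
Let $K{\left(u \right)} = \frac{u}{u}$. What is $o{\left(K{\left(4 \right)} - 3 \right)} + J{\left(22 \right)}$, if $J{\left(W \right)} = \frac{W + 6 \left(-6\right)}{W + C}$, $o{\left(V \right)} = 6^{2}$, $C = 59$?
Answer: $\frac{2902}{81} \approx 35.827$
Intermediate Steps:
$K{\left(u \right)} = 1$
$o{\left(V \right)} = 36$
$J{\left(W \right)} = \frac{-36 + W}{59 + W}$ ($J{\left(W \right)} = \frac{W + 6 \left(-6\right)}{W + 59} = \frac{W - 36}{59 + W} = \frac{-36 + W}{59 + W}$)
$o{\left(K{\left(4 \right)} - 3 \right)} + J{\left(22 \right)} = 36 + \frac{-36 + 22}{59 + 22} = 36 + \frac{1}{81} \left(-14\right) = 36 - \frac{14}{81} = \frac{2902}{81}$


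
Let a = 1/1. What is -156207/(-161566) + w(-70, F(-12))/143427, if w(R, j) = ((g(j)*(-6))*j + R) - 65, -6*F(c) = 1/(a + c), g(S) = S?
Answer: 4062421890797/4205886192783 ≈ 0.96589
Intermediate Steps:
a = 1
F(c) = -1/(6*(1 + c))
w(R, j) = -65 + R - 6*j² (w(R, j) = ((j*(-6))*j + R) - 65 = ((-6*j)*j + R) - 65 = (-6*j² + R) - 65 = (R - 6*j²) - 65 = -65 + R - 6*j²)
-156207/(-161566) + w(-70, F(-12))/143427 = -156207/(-161566) + (-65 - 70 - 6/(6 + 6*(-12))²)/143427 = -156207*(-1/161566) + (-65 - 70 - 6/(6 - 72)²)*(1/143427) = 156207/161566 + (-65 - 70 - 6*(-1/(-66))²)*(1/143427) = 156207/161566 + (-65 - 70 - 6*(-1*(-1/66))²)*(1/143427) = 156207/161566 + (-65 - 70 - 6*(1/66)²)*(1/143427) = 156207/161566 + (-65 - 70 - 6*1/4356)*(1/143427) = 156207/161566 + (-65 - 70 - 1/726)*(1/143427) = 156207/161566 - 98011/726*1/143427 = 156207/161566 - 98011/104128002 = 4062421890797/4205886192783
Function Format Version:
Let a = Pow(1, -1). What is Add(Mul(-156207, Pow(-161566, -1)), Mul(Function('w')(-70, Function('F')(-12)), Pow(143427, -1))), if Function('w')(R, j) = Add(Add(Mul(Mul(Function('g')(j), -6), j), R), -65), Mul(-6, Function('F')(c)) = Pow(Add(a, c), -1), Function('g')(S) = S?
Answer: Rational(4062421890797, 4205886192783) ≈ 0.96589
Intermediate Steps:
a = 1
Function('F')(c) = Mul(Rational(-1, 6), Pow(Add(1, c), -1))
Function('w')(R, j) = Add(-65, R, Mul(-6, Pow(j, 2))) (Function('w')(R, j) = Add(Add(Mul(Mul(j, -6), j), R), -65) = Add(Add(Mul(Mul(-6, j), j), R), -65) = Add(Add(Mul(-6, Pow(j, 2)), R), -65) = Add(Add(R, Mul(-6, Pow(j, 2))), -65) = Add(-65, R, Mul(-6, Pow(j, 2))))
Add(Mul(-156207, Pow(-161566, -1)), Mul(Function('w')(-70, Function('F')(-12)), Pow(143427, -1))) = Add(Mul(-156207, Pow(-161566, -1)), Mul(Add(-65, -70, Mul(-6, Pow(Mul(-1, Pow(Add(6, Mul(6, -12)), -1)), 2))), Pow(143427, -1))) = Add(Mul(-156207, Rational(-1, 161566)), Mul(Add(-65, -70, Mul(-6, Pow(Mul(-1, Pow(Add(6, -72), -1)), 2))), Rational(1, 143427))) = Add(Rational(156207, 161566), Mul(Add(-65, -70, Mul(-6, Pow(Mul(-1, Pow(-66, -1)), 2))), Rational(1, 143427))) = Add(Rational(156207, 161566), Mul(Add(-65, -70, Mul(-6, Pow(Mul(-1, Rational(-1, 66)), 2))), Rational(1, 143427))) = Add(Rational(156207, 161566), Mul(Add(-65, -70, Mul(-6, Pow(Rational(1, 66), 2))), Rational(1, 143427))) = Add(Rational(156207, 161566), Mul(Add(-65, -70, Mul(-6, Rational(1, 4356))), Rational(1, 143427))) = Add(Rational(156207, 161566), Mul(Add(-65, -70, Rational(-1, 726)), Rational(1, 143427))) = Add(Rational(156207, 161566), Mul(Rational(-98011, 726), Rational(1, 143427))) = Add(Rational(156207, 161566), Rational(-98011, 104128002)) = Rational(4062421890797, 4205886192783)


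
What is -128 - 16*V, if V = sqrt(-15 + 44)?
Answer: -128 - 16*sqrt(29) ≈ -214.16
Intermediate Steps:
V = sqrt(29) ≈ 5.3852
-128 - 16*V = -128 - 16*sqrt(29)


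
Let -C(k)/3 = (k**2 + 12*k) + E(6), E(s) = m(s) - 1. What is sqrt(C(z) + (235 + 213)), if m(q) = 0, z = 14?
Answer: I*sqrt(641) ≈ 25.318*I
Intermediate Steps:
E(s) = -1 (E(s) = 0 - 1 = -1)
C(k) = 3 - 36*k - 3*k**2 (C(k) = -3*((k**2 + 12*k) - 1) = -3*(-1 + k**2 + 12*k) = 3 - 36*k - 3*k**2)
sqrt(C(z) + (235 + 213)) = sqrt((3 - 36*14 - 3*14**2) + (235 + 213)) = sqrt((3 - 504 - 3*196) + 448) = sqrt((3 - 504 - 588) + 448) = sqrt(-1089 + 448) = sqrt(-641) = I*sqrt(641)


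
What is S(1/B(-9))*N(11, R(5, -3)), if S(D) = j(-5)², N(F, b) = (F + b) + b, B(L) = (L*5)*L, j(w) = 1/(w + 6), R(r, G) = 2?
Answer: 15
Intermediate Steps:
j(w) = 1/(6 + w)
B(L) = 5*L² (B(L) = (5*L)*L = 5*L²)
N(F, b) = F + 2*b
S(D) = 1 (S(D) = (1/(6 - 5))² = (1/1)² = 1² = 1)
S(1/B(-9))*N(11, R(5, -3)) = 1*(11 + 2*2) = 1*(11 + 4) = 1*15 = 15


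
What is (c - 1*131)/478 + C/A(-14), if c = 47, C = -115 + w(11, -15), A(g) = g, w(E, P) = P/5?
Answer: 13807/1673 ≈ 8.2528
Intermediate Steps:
w(E, P) = P/5 (w(E, P) = P*(⅕) = P/5)
C = -118 (C = -115 + (⅕)*(-15) = -115 - 3 = -118)
(c - 1*131)/478 + C/A(-14) = (47 - 1*131)/478 - 118/(-14) = (47 - 131)*(1/478) - 118*(-1/14) = -84*1/478 + 59/7 = -42/239 + 59/7 = 13807/1673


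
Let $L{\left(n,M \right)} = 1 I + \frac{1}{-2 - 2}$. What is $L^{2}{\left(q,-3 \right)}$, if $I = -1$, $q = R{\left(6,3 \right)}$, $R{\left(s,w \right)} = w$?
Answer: $\frac{25}{16} \approx 1.5625$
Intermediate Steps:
$q = 3$
$L{\left(n,M \right)} = - \frac{5}{4}$ ($L{\left(n,M \right)} = 1 \left(-1\right) + \frac{1}{-2 - 2} = -1 + \frac{1}{-4} = -1 - \frac{1}{4} = - \frac{5}{4}$)
$L^{2}{\left(q,-3 \right)} = \left(- \frac{5}{4}\right)^{2} = \frac{25}{16}$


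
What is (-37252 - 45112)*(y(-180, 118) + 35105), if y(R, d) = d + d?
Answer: -2910826124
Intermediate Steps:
y(R, d) = 2*d
(-37252 - 45112)*(y(-180, 118) + 35105) = (-37252 - 45112)*(2*118 + 35105) = -82364*(236 + 35105) = -82364*35341 = -2910826124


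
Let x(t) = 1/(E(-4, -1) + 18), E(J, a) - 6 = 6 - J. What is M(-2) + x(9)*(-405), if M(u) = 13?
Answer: 37/34 ≈ 1.0882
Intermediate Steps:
E(J, a) = 12 - J (E(J, a) = 6 + (6 - J) = 12 - J)
x(t) = 1/34 (x(t) = 1/((12 - 1*(-4)) + 18) = 1/((12 + 4) + 18) = 1/(16 + 18) = 1/34)
M(-2) + x(9)*(-405) = 13 + (1/34)*(-405) = 13 - 405/34 = 37/34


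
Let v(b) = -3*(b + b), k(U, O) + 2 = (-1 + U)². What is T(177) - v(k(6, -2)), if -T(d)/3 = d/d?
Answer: 135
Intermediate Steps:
T(d) = -3 (T(d) = -3*d/d = -3*1 = -3)
k(U, O) = -2 + (-1 + U)²
v(b) = -6*b
T(177) - v(k(6, -2)) = -3 - (-6)*(-2 + (-1 + 6)²) = -3 - (-6)*(-2 + 5²) = -3 - (-6)*(-2 + 25) = -3 - (-6)*23 = -3 - 1*(-138) = -3 + 138 = 135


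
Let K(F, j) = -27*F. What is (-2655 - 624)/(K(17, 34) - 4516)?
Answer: 3279/4975 ≈ 0.65910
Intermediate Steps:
(-2655 - 624)/(K(17, 34) - 4516) = (-2655 - 624)/(-27*17 - 4516) = -3279/(-459 - 4516) = -3279/(-4975) = -3279*(-1/4975) = 3279/4975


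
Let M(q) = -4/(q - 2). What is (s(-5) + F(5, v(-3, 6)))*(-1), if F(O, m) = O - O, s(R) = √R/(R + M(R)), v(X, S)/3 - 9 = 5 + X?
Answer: 7*I*√5/31 ≈ 0.50492*I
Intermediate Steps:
M(q) = -4/(-2 + q)
v(X, S) = 42 + 3*X (v(X, S) = 27 + 3*(5 + X) = 27 + (15 + 3*X) = 42 + 3*X)
s(R) = √R/(R - 4/(-2 + R))
F(O, m) = 0
(s(-5) + F(5, v(-3, 6)))*(-1) = (√(-5)*(-2 - 5)/(-4 - 5*(-2 - 5)) + 0)*(-1) = ((I*√5)*(-7)/(-4 - 5*(-7)) + 0)*(-1) = ((I*√5)*(-7)/(-4 + 35) + 0)*(-1) = ((I*√5)*(-7)/31 + 0)*(-1) = ((I*√5)*(1/31)*(-7) + 0)*(-1) = (-7*I*√5/31 + 0)*(-1) = -7*I*√5/31*(-1) = 7*I*√5/31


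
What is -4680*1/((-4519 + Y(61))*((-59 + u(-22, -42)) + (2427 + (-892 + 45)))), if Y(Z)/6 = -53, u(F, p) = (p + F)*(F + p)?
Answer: 4680/27169429 ≈ 0.00017225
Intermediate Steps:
u(F, p) = (F + p)**2 (u(F, p) = (F + p)*(F + p) = (F + p)**2)
Y(Z) = -318 (Y(Z) = 6*(-53) = -318)
-4680*1/((-4519 + Y(61))*((-59 + u(-22, -42)) + (2427 + (-892 + 45)))) = -4680*1/((-4519 - 318)*((-59 + (-22 - 42)**2) + (2427 + (-892 + 45)))) = -4680*(-1/(4837*((-59 + (-64)**2) + (2427 - 847)))) = -4680*(-1/(4837*((-59 + 4096) + 1580))) = -4680*(-1/(4837*(4037 + 1580))) = -4680/((-4837*5617)) = -4680/(-27169429) = -4680*(-1/27169429) = 4680/27169429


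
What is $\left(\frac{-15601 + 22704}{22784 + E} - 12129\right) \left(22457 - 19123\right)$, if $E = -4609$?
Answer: $- \frac{734938531648}{18175} \approx -4.0437 \cdot 10^{7}$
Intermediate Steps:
$\left(\frac{-15601 + 22704}{22784 + E} - 12129\right) \left(22457 - 19123\right) = \left(\frac{-15601 + 22704}{22784 - 4609} - 12129\right) \left(22457 - 19123\right) = \left(\frac{7103}{18175} - 12129\right) 3334 = \left(- \frac{220437472}{18175}\right) 3334 = - \frac{734938531648}{18175}$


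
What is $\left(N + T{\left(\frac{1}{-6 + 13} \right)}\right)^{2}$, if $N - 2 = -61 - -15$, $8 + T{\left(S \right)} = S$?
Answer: $\frac{131769}{49} \approx 2689.2$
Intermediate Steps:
$T{\left(S \right)} = -8 + S$
$N = -44$ ($N = 2 - 46 = -44$)
$\left(N + T{\left(\frac{1}{-6 + 13} \right)}\right)^{2} = \left(-44 - \left(8 - \frac{1}{-6 + 13}\right)\right)^{2} = \left(-44 - \left(8 - \frac{1}{7}\right)\right)^{2} = \left(-44 + \left(-8 + \frac{1}{7}\right)\right)^{2} = \left(-44 - \frac{55}{7}\right)^{2} = \left(- \frac{363}{7}\right)^{2} = \frac{131769}{49}$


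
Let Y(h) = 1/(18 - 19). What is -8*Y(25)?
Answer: 8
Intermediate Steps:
Y(h) = -1 (Y(h) = 1/(-1) = -1)
-8*Y(25) = -8*(-1) = 8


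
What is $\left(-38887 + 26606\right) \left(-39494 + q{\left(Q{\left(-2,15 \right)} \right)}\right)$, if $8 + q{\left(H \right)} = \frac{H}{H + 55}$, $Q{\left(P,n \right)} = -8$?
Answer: $\frac{22800929162}{47} \approx 4.8513 \cdot 10^{8}$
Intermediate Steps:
$q{\left(H \right)} = -8 + \frac{H}{55 + H}$ ($q{\left(H \right)} = -8 + \frac{H}{H + 55} = -8 + \frac{H}{55 + H}$)
$\left(-38887 + 26606\right) \left(-39494 + q{\left(Q{\left(-2,15 \right)} \right)}\right) = \left(-38887 + 26606\right) \left(-39494 + \frac{-440 - -56}{55 - 8}\right) = - 12281 \left(-39494 + \frac{-440 + 56}{47}\right) = - 12281 \left(-39494 + \frac{1}{47} \left(-384\right)\right) = - 12281 \left(-39494 - \frac{384}{47}\right) = \left(-12281\right) \left(- \frac{1856602}{47}\right) = \frac{22800929162}{47}$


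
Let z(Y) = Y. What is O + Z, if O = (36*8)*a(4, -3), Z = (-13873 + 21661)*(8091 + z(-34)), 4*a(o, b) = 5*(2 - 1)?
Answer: 62748276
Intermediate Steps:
a(o, b) = 5/4 (a(o, b) = (5*(2 - 1))/4 = (5*1)/4 = (1/4)*5 = 5/4)
Z = 62747916 (Z = (-13873 + 21661)*(8091 - 34) = 7788*8057 = 62747916)
O = 360 (O = (36*8)*(5/4) = 288*(5/4) = 360)
O + Z = 360 + 62747916 = 62748276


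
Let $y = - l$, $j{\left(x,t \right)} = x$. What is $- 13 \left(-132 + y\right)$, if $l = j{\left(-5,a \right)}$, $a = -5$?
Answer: $1651$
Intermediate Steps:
$l = -5$
$y = 5$ ($y = \left(-1\right) \left(-5\right) = 5$)
$- 13 \left(-132 + y\right) = - 13 \left(-132 + 5\right) = \left(-13\right) \left(-127\right) = 1651$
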